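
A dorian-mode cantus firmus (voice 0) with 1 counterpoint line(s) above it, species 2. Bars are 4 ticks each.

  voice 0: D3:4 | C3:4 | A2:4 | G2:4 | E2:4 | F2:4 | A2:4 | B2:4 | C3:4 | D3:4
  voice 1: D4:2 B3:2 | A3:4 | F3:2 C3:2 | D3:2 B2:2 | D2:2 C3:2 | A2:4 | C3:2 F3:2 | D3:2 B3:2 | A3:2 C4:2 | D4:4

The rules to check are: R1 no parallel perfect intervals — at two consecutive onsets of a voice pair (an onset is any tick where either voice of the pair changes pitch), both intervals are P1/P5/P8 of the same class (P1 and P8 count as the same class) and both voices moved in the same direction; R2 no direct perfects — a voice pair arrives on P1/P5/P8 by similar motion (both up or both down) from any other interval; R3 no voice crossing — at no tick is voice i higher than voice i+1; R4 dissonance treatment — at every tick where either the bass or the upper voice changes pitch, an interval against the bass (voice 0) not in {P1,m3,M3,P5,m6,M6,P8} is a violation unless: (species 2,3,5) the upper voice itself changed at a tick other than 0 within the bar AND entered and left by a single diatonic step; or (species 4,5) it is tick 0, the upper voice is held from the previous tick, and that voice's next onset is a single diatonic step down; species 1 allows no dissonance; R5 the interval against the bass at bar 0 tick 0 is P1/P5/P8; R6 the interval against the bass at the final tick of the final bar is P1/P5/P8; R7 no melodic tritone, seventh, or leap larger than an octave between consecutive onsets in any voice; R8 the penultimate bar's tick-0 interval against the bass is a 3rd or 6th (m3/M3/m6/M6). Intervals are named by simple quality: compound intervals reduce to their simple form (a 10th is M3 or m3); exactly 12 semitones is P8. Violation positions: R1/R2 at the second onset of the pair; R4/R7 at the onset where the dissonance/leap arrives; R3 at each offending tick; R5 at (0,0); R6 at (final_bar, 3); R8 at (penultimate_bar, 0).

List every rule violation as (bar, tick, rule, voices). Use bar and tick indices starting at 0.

bar 0: v0=D3 v1=D4 downbeat P8
bar 1: v0=C3 v1=A3 downbeat M6
bar 2: v0=A2 v1=F3 downbeat m6
bar 3: v0=G2 v1=D3 downbeat P5
bar 4: v0=E2 v1=D2 downbeat M2
bar 5: v0=F2 v1=A2 downbeat M3
bar 6: v0=A2 v1=C3 downbeat m3
bar 7: v0=B2 v1=D3 downbeat m3
bar 8: v0=C3 v1=A3 downbeat M6
bar 9: v0=D3 v1=D4 downbeat P8
  -> R3 @ bar 4 tick 0 v(0, 1): E2 above D2
  -> R4 @ bar 4 tick 0 v(0, 1): E2/D2 M2 untreated
  -> R3 @ bar 4 tick 1 v(0, 1): E2 above D2
  -> R7 @ bar 4 tick 2 v(1,): D2->C3 leap 10st
  -> R1 @ bar 9 tick 0 v(0, 1): C3/C4 P8 -> D3/D4 P8 similar

(4, 0, R3, (0, 1))
(4, 0, R4, (0, 1))
(4, 1, R3, (0, 1))
(4, 2, R7, (1,))
(9, 0, R1, (0, 1))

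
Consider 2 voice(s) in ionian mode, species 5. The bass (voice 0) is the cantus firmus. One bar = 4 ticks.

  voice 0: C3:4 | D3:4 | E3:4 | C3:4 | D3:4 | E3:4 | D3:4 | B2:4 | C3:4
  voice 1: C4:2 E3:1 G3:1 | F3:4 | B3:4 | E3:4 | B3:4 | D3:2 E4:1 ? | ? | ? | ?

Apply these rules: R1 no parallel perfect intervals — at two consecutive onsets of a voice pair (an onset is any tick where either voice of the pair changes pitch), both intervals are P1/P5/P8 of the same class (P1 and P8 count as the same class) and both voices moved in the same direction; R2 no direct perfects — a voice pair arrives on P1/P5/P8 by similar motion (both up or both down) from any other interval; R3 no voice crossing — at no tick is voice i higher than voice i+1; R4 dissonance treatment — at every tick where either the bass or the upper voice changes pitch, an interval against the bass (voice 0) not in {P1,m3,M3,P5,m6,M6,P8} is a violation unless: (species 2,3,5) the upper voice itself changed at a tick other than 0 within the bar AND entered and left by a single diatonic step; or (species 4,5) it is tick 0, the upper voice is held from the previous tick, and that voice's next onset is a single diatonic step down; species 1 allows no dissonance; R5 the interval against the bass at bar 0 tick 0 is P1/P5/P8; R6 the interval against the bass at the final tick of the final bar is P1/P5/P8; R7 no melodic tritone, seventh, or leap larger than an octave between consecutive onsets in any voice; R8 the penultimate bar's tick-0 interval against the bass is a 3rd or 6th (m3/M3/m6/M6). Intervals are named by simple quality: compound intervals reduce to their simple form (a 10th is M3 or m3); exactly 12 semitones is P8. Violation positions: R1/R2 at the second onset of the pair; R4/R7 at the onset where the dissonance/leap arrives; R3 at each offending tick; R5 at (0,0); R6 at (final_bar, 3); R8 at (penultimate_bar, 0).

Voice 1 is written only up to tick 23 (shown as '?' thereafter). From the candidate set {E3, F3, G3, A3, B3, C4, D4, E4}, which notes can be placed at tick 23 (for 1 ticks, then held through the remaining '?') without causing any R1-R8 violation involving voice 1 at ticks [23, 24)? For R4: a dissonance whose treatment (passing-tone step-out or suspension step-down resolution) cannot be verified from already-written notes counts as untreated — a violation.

E3: legal
F3: violates R4,R7
G3: legal
A3: violates R4
B3: legal
C4: legal
D4: violates R4
E4: legal

{B3, C4, E3, E4, G3}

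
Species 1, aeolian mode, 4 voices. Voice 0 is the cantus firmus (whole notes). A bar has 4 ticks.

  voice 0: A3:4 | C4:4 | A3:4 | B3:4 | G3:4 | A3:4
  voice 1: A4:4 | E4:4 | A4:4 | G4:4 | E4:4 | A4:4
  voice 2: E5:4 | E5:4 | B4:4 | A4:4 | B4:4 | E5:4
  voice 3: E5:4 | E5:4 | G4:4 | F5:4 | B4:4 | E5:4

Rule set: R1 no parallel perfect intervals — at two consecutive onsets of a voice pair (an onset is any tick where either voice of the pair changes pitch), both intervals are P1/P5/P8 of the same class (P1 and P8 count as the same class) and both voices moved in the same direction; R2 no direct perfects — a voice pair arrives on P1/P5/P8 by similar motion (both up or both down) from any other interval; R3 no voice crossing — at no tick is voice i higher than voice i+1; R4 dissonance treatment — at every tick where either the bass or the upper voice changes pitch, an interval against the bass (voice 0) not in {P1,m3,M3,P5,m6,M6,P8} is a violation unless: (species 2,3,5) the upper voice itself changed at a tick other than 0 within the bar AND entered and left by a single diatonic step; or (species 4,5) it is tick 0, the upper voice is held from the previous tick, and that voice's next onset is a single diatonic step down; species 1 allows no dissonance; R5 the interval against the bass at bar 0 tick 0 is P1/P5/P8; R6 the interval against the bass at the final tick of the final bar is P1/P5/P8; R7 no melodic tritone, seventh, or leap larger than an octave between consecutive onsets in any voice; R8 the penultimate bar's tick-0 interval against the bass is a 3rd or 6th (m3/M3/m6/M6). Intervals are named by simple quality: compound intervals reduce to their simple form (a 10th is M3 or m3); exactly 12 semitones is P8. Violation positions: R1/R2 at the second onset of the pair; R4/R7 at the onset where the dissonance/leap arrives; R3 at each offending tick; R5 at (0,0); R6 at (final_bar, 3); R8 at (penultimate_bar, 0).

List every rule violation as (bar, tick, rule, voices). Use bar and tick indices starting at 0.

(2, 0, R3, (2, 3))
(2, 0, R4, (0, 2))
(2, 0, R4, (0, 3))
(2, 1, R3, (2, 3))
(2, 2, R3, (2, 3))
(2, 3, R3, (2, 3))
(3, 0, R4, (0, 2))
(3, 0, R4, (0, 3))
(3, 0, R7, (3,))
(4, 0, R2, (1, 3))
(4, 0, R7, (3,))
(5, 0, R1, (1, 2))
(5, 0, R1, (1, 3))
(5, 0, R1, (2, 3))
(5, 0, R2, (0, 1))
(5, 0, R2, (0, 2))
(5, 0, R2, (0, 3))

bar 0: v0=A3 v1=A4 v2=E5 v3=E5 downbeat P5
bar 1: v0=C4 v1=E4 v2=E5 v3=E5 downbeat M3
bar 2: v0=A3 v1=A4 v2=B4 v3=G4 downbeat m7
bar 3: v0=B3 v1=G4 v2=A4 v3=F5 downbeat TT
bar 4: v0=G3 v1=E4 v2=B4 v3=B4 downbeat M3
bar 5: v0=A3 v1=A4 v2=E5 v3=E5 downbeat P5
  -> R3 @ bar 2 tick 0 v(2, 3): B4 above G4
  -> R4 @ bar 2 tick 0 v(0, 2): A3/B4 M2 untreated
  -> R4 @ bar 2 tick 0 v(0, 3): A3/G4 m7 untreated
  -> R3 @ bar 2 tick 1 v(2, 3): B4 above G4
  -> R3 @ bar 2 tick 2 v(2, 3): B4 above G4
  -> R3 @ bar 2 tick 3 v(2, 3): B4 above G4
  -> R4 @ bar 3 tick 0 v(0, 2): B3/A4 m7 untreated
  -> R4 @ bar 3 tick 0 v(0, 3): B3/F5 TT untreated
  -> R7 @ bar 3 tick 0 v(3,): G4->F5 leap 10st
  -> R2 @ bar 4 tick 0 v(1, 3): G4/F5 m7 -> E4/B4 P5 similar
  -> R7 @ bar 4 tick 0 v(3,): F5->B4 leap 6st
  -> R1 @ bar 5 tick 0 v(1, 2): E4/B4 P5 -> A4/E5 P5 similar
  -> R1 @ bar 5 tick 0 v(1, 3): E4/B4 P5 -> A4/E5 P5 similar
  -> R1 @ bar 5 tick 0 v(2, 3): B4/B4 P1 -> E5/E5 P1 similar
  -> R2 @ bar 5 tick 0 v(0, 1): G3/E4 M6 -> A3/A4 P8 similar
  -> R2 @ bar 5 tick 0 v(0, 2): G3/B4 M3 -> A3/E5 P5 similar
  -> R2 @ bar 5 tick 0 v(0, 3): G3/B4 M3 -> A3/E5 P5 similar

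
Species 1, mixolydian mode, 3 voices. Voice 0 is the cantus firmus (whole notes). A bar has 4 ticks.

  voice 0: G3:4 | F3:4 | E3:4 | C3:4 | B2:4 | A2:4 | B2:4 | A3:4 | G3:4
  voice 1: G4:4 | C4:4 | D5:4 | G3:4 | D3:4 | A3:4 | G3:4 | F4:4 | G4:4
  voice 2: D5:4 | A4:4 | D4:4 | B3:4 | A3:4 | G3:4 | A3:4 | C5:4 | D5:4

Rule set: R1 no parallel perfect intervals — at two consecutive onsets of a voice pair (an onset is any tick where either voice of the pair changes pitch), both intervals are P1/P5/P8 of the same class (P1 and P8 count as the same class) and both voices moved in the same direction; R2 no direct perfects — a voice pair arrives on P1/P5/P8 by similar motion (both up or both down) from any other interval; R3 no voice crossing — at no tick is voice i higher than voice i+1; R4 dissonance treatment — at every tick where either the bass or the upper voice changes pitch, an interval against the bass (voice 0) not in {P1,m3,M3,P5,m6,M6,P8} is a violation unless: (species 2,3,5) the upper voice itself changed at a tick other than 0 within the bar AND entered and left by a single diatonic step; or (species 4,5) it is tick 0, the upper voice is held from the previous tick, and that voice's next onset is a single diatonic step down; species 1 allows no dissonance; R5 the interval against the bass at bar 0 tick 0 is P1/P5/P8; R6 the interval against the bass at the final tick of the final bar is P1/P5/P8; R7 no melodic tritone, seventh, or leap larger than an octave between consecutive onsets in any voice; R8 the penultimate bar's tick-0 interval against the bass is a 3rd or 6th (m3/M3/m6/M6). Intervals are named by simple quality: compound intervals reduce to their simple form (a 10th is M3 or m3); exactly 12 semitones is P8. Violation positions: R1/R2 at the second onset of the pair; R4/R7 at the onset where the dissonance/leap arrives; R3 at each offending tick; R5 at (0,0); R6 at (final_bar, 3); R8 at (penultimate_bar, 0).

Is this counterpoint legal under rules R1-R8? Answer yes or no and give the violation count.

bar 0: v0=G3 v1=G4 v2=D5 (P5)
bar 1: v0=F3 v1=C4 v2=A4 (M3)
bar 2: v0=E3 v1=D5 v2=D4 (m7)
bar 3: v0=C3 v1=G3 v2=B3 (M7)
bar 4: v0=B2 v1=D3 v2=A3 (m7)
bar 5: v0=A2 v1=A3 v2=G3 (m7)
bar 6: v0=B2 v1=G3 v2=A3 (m7)
bar 7: v0=A3 v1=F4 v2=C5 (m3)
bar 8: v0=G3 v1=G4 v2=D5 (P5)
  R2 @ bar1.0: G3/G4 P8 -> F3/C4 P5 similar
  R3 @ bar2.0: D5 above D4
  R4 @ bar2.0: E3/D5 m7 untreated
  R4 @ bar2.0: E3/D4 m7 untreated
  R7 @ bar2.0: C4->D5 leap 14st
  R3 @ bar2.1: D5 above D4
  R3 @ bar2.2: D5 above D4
  R3 @ bar2.3: D5 above D4
  R2 @ bar3.0: E3/D5 m7 -> C3/G3 P5 similar
  R4 @ bar3.0: C3/B3 M7 untreated
  R7 @ bar3.0: D5->G3 leap 19st
  R2 @ bar4.0: G3/B3 M3 -> D3/A3 P5 similar
  R4 @ bar4.0: B2/A3 m7 untreated
  R3 @ bar5.0: A3 above G3
  R4 @ bar5.0: A2/G3 m7 untreated
  R3 @ bar5.1: A3 above G3
  R3 @ bar5.2: A3 above G3
  R3 @ bar5.3: A3 above G3
  R4 @ bar6.0: B2/A3 m7 untreated
  R2 @ bar7.0: G3/A3 M2 -> F4/C5 P5 similar
  R7 @ bar7.0: B2->A3 leap 10st
  R7 @ bar7.0: G3->F4 leap 10st
  R7 @ bar7.0: A3->C5 leap 15st
  R1 @ bar8.0: F4/C5 P5 -> G4/D5 P5 similar

No (24 violations)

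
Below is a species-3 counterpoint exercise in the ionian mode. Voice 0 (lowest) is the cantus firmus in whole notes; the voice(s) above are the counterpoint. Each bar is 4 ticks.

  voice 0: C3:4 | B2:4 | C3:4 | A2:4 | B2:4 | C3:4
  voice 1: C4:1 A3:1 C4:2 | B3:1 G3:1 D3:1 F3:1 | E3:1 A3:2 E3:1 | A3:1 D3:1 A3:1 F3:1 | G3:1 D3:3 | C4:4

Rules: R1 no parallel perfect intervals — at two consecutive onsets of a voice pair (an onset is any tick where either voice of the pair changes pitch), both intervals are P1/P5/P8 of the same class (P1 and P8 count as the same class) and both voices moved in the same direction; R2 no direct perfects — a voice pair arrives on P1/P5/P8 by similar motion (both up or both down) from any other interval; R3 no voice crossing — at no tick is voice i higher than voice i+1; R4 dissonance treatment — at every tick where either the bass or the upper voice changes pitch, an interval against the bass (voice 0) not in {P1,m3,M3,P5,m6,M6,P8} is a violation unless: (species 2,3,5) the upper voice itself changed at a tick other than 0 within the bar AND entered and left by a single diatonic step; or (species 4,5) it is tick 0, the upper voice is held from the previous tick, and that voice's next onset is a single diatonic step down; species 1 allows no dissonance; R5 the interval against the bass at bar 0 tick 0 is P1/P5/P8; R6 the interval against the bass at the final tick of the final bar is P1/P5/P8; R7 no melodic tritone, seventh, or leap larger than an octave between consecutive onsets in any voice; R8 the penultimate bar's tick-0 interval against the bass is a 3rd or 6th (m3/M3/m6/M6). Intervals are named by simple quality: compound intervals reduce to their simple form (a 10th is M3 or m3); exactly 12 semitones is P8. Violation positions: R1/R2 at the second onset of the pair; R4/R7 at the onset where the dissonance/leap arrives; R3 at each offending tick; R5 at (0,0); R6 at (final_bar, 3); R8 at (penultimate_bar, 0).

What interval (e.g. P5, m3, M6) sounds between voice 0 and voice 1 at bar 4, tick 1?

voice 0=B2 voice 1=D3 -> m3

m3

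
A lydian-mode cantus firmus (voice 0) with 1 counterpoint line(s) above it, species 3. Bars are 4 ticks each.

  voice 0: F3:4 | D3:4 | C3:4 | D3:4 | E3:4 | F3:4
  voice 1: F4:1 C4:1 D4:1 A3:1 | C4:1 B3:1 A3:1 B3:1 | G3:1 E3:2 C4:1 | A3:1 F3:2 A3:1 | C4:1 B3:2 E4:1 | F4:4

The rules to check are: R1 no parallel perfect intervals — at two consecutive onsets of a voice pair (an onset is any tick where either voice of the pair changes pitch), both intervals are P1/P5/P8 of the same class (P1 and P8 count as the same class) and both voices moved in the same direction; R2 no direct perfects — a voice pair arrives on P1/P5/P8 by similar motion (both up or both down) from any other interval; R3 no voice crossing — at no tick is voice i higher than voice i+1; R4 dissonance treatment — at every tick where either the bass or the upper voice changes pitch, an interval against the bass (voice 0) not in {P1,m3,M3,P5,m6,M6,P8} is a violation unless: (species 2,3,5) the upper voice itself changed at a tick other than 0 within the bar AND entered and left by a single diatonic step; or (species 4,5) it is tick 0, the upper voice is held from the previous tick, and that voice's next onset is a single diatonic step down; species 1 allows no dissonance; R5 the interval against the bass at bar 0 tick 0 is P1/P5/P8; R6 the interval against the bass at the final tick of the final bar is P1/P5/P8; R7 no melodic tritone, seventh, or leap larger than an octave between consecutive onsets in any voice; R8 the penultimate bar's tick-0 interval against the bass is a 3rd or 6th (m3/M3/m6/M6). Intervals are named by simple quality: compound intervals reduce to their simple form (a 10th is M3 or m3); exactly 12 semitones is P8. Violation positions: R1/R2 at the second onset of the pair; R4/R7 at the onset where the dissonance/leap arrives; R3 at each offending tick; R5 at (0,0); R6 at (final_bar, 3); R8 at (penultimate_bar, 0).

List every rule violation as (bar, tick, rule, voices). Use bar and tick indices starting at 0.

bar 0: v0=F3 v1=F4 downbeat P8
bar 1: v0=D3 v1=C4 downbeat m7
bar 2: v0=C3 v1=G3 downbeat P5
bar 3: v0=D3 v1=A3 downbeat P5
bar 4: v0=E3 v1=C4 downbeat m6
bar 5: v0=F3 v1=F4 downbeat P8
  -> R4 @ bar 1 tick 0 v(0, 1): D3/C4 m7 untreated
  -> R2 @ bar 2 tick 0 v(0, 1): D3/B3 M6 -> C3/G3 P5 similar
  -> R1 @ bar 5 tick 0 v(0, 1): E3/E4 P8 -> F3/F4 P8 similar

(1, 0, R4, (0, 1))
(2, 0, R2, (0, 1))
(5, 0, R1, (0, 1))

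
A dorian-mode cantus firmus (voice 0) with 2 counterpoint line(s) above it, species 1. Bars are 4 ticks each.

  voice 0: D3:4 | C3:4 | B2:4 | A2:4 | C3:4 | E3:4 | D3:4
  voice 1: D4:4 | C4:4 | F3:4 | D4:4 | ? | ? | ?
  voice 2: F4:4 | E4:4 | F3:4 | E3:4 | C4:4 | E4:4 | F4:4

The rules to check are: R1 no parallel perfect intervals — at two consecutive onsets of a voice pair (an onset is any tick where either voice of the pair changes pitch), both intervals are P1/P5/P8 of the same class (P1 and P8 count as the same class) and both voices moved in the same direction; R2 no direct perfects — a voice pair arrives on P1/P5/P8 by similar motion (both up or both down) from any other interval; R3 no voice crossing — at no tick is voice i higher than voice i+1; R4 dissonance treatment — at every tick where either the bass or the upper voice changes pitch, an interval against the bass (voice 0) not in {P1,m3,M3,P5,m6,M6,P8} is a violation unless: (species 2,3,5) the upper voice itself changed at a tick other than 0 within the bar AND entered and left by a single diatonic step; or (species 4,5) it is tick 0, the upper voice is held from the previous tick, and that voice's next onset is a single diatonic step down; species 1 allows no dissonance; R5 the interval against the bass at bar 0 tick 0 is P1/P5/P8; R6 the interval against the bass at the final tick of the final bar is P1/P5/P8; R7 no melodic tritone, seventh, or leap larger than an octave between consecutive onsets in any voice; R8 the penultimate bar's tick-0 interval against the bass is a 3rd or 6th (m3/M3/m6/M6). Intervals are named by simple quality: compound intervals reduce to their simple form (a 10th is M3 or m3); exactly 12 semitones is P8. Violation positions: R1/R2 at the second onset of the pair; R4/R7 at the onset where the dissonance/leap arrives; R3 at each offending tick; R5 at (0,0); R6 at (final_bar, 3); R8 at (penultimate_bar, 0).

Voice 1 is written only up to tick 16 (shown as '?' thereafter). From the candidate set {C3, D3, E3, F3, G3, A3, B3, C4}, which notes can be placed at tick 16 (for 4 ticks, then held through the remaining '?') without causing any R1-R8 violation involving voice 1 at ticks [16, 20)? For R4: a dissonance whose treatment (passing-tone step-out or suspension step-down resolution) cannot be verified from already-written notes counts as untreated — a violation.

C3: violates R7
D3: violates R4
E3: violates R7
F3: violates R4
G3: legal
A3: legal
B3: violates R4
C4: legal

{A3, C4, G3}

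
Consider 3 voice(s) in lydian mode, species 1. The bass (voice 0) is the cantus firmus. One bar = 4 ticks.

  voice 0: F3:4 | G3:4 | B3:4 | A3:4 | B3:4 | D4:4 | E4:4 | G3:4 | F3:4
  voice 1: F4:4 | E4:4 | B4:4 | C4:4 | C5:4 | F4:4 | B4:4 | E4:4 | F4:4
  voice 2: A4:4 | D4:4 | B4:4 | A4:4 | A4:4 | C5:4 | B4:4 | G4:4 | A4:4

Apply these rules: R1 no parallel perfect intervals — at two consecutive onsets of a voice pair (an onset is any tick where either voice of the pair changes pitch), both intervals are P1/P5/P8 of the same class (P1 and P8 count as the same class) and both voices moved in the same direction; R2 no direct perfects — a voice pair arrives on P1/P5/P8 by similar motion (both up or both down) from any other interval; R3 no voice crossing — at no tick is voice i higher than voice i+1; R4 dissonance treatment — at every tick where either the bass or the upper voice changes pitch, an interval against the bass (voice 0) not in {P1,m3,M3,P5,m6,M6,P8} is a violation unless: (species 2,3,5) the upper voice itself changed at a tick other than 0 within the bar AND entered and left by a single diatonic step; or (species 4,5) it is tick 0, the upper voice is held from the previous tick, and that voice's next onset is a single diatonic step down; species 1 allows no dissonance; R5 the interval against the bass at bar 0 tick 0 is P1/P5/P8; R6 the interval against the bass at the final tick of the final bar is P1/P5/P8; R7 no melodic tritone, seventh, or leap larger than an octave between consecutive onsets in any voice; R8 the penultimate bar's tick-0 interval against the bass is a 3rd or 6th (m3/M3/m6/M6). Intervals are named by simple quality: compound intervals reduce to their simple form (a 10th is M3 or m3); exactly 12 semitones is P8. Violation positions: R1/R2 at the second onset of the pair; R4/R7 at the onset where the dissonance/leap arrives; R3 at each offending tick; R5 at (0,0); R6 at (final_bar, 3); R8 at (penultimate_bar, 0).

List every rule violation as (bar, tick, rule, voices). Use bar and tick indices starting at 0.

(0, 0, R5, (0, 2))
(1, 0, R3, (1, 2))
(1, 1, R3, (1, 2))
(1, 2, R3, (1, 2))
(1, 3, R3, (1, 2))
(2, 0, R2, (0, 1))
(2, 0, R2, (0, 2))
(2, 0, R2, (1, 2))
(3, 0, R1, (0, 2))
(3, 0, R7, (1,))
(4, 0, R3, (1, 2))
(4, 0, R4, (0, 1))
(4, 0, R4, (0, 2))
(4, 1, R3, (1, 2))
(4, 2, R3, (1, 2))
(4, 3, R3, (1, 2))
(5, 0, R4, (0, 2))
(6, 0, R2, (0, 1))
(6, 0, R7, (1,))
(7, 0, R2, (0, 2))
(7, 0, R8, (0, 2))
(8, 3, R6, (0, 2))

bar 0: v0=F3 v1=F4 v2=A4 downbeat M3
bar 1: v0=G3 v1=E4 v2=D4 downbeat P5
bar 2: v0=B3 v1=B4 v2=B4 downbeat P8
bar 3: v0=A3 v1=C4 v2=A4 downbeat P8
bar 4: v0=B3 v1=C5 v2=A4 downbeat m7
bar 5: v0=D4 v1=F4 v2=C5 downbeat m7
bar 6: v0=E4 v1=B4 v2=B4 downbeat P5
bar 7: v0=G3 v1=E4 v2=G4 downbeat P8
bar 8: v0=F3 v1=F4 v2=A4 downbeat M3
  -> R5 @ bar 0 tick 0 v(0, 2): opens on M3
  -> R3 @ bar 1 tick 0 v(1, 2): E4 above D4
  -> R3 @ bar 1 tick 1 v(1, 2): E4 above D4
  -> R3 @ bar 1 tick 2 v(1, 2): E4 above D4
  -> R3 @ bar 1 tick 3 v(1, 2): E4 above D4
  -> R2 @ bar 2 tick 0 v(0, 1): G3/E4 M6 -> B3/B4 P8 similar
  -> R2 @ bar 2 tick 0 v(0, 2): G3/D4 P5 -> B3/B4 P8 similar
  -> R2 @ bar 2 tick 0 v(1, 2): E4/D4 M2 -> B4/B4 P1 similar
  -> R1 @ bar 3 tick 0 v(0, 2): B3/B4 P8 -> A3/A4 P8 similar
  -> R7 @ bar 3 tick 0 v(1,): B4->C4 leap 11st
  -> R3 @ bar 4 tick 0 v(1, 2): C5 above A4
  -> R4 @ bar 4 tick 0 v(0, 1): B3/C5 m2 untreated
  -> R4 @ bar 4 tick 0 v(0, 2): B3/A4 m7 untreated
  -> R3 @ bar 4 tick 1 v(1, 2): C5 above A4
  -> R3 @ bar 4 tick 2 v(1, 2): C5 above A4
  -> R3 @ bar 4 tick 3 v(1, 2): C5 above A4
  -> R4 @ bar 5 tick 0 v(0, 2): D4/C5 m7 untreated
  -> R2 @ bar 6 tick 0 v(0, 1): D4/F4 m3 -> E4/B4 P5 similar
  -> R7 @ bar 6 tick 0 v(1,): F4->B4 leap 6st
  -> R2 @ bar 7 tick 0 v(0, 2): E4/B4 P5 -> G3/G4 P8 similar
  -> R8 @ bar 7 tick 0 v(0, 2): penult P8 not 3rd/6th
  -> R6 @ bar 8 tick 3 v(0, 2): closes on M3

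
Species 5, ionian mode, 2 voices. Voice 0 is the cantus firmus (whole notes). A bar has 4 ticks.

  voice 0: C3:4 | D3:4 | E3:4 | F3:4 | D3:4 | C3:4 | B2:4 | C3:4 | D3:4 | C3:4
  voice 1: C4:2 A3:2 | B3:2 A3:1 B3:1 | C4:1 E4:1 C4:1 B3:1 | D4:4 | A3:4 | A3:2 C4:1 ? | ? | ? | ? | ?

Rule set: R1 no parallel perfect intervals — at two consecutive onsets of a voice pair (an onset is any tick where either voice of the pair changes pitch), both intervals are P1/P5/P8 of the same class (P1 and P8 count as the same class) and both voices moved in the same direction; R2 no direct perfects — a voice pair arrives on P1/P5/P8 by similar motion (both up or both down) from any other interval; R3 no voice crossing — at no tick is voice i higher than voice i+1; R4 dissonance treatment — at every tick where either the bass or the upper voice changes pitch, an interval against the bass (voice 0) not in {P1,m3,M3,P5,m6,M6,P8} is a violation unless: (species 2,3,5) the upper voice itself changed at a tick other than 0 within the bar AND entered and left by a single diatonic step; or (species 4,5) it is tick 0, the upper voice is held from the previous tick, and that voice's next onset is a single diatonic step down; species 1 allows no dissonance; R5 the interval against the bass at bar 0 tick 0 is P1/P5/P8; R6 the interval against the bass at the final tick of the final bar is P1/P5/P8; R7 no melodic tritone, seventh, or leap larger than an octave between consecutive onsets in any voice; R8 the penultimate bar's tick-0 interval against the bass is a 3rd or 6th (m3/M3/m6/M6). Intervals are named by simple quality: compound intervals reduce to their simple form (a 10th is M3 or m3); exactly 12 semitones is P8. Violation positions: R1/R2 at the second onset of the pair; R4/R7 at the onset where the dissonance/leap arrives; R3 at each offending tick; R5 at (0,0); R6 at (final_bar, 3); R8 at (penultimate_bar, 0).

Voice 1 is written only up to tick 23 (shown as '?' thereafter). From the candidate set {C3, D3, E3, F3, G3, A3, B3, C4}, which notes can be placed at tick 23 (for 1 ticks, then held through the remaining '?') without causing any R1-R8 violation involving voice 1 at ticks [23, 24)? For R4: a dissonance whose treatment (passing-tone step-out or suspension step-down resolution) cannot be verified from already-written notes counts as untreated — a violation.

C3: legal
D3: violates R4,R7
E3: legal
F3: violates R4
G3: legal
A3: legal
B3: violates R4
C4: legal

{A3, C3, C4, E3, G3}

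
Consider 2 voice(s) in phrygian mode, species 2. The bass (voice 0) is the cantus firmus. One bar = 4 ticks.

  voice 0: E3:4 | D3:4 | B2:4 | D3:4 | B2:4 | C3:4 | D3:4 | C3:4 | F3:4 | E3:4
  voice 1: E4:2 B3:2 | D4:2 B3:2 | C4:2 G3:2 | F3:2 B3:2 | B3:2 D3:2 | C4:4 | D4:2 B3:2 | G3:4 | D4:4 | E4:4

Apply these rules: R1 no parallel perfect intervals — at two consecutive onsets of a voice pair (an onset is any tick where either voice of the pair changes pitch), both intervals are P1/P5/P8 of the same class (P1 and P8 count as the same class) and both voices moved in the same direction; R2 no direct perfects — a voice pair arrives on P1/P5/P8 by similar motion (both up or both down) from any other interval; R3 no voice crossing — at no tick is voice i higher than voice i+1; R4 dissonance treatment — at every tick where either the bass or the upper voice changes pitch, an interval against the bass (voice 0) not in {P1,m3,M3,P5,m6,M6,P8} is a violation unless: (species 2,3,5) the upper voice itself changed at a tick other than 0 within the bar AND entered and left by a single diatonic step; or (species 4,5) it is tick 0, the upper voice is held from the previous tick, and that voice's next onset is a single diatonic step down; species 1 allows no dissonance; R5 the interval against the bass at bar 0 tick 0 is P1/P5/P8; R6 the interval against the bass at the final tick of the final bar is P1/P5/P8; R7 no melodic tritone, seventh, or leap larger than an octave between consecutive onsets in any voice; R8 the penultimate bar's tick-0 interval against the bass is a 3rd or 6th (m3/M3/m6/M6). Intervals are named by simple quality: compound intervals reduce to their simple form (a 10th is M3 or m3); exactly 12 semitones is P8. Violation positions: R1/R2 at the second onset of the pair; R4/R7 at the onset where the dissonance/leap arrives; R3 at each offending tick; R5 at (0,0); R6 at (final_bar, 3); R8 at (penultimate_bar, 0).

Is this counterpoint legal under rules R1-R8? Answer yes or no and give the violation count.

No (6 violations)

bar 0: v0=E3 v1=E4 (P8)
bar 1: v0=D3 v1=D4 (P8)
bar 2: v0=B2 v1=C4 (m2)
bar 3: v0=D3 v1=F3 (m3)
bar 4: v0=B2 v1=B3 (P8)
bar 5: v0=C3 v1=C4 (P8)
bar 6: v0=D3 v1=D4 (P8)
bar 7: v0=C3 v1=G3 (P5)
bar 8: v0=F3 v1=D4 (M6)
bar 9: v0=E3 v1=E4 (P8)
  R4 @ bar2.0: B2/C4 m2 untreated
  R7 @ bar3.2: F3->B3 leap 6st
  R2 @ bar5.0: B2/D3 m3 -> C3/C4 P8 similar
  R7 @ bar5.0: D3->C4 leap 10st
  R1 @ bar6.0: C3/C4 P8 -> D3/D4 P8 similar
  R2 @ bar7.0: D3/B3 M6 -> C3/G3 P5 similar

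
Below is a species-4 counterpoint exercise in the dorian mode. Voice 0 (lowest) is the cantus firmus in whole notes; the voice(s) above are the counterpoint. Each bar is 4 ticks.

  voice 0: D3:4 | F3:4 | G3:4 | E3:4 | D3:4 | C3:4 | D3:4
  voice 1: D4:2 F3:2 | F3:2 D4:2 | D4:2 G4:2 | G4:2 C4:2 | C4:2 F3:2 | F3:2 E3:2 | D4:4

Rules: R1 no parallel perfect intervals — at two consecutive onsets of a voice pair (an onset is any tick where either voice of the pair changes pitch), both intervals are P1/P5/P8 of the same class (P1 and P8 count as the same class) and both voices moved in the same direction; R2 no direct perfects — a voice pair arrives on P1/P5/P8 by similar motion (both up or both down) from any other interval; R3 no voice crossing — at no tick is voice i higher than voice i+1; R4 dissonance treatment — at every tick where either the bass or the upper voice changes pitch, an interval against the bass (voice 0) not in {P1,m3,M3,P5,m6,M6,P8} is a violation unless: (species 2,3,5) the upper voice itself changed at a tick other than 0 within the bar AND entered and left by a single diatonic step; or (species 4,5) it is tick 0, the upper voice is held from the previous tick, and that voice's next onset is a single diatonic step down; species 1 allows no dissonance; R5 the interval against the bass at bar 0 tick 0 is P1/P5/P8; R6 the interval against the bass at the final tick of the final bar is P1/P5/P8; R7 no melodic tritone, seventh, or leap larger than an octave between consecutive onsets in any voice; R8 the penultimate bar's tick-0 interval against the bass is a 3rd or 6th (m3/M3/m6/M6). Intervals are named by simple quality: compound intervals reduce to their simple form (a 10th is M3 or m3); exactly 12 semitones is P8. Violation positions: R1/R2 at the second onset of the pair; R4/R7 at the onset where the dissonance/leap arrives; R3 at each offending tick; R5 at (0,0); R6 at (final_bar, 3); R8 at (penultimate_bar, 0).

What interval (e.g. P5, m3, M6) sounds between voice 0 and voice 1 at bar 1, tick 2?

M6

voice 0=F3 voice 1=D4 -> M6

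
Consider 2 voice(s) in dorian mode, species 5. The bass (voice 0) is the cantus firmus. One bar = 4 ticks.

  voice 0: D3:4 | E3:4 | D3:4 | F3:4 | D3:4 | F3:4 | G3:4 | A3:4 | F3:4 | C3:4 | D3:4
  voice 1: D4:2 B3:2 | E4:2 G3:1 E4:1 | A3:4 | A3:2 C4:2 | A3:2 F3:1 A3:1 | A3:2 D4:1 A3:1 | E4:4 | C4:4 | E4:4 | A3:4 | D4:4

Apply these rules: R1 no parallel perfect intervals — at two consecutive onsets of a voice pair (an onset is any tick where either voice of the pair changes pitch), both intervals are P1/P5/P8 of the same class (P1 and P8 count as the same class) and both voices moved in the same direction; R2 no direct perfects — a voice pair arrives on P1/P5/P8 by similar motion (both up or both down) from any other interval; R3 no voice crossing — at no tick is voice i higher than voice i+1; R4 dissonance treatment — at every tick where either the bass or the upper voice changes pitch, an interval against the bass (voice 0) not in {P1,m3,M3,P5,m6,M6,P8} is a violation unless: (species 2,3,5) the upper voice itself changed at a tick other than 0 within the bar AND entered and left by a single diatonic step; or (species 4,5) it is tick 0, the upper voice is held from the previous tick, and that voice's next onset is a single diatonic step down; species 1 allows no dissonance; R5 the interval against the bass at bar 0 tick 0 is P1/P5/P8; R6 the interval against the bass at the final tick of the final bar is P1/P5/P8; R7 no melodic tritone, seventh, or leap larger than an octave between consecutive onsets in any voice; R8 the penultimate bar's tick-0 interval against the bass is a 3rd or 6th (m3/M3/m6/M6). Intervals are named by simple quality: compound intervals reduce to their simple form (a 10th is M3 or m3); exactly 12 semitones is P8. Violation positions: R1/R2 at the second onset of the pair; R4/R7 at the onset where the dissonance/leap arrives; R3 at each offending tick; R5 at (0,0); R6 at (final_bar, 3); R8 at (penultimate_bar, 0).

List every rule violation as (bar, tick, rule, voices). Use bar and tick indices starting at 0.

(1, 0, R2, (0, 1))
(2, 0, R2, (0, 1))
(4, 0, R1, (0, 1))
(8, 0, R4, (0, 1))
(10, 0, R2, (0, 1))

bar 0: v0=D3 v1=D4 downbeat P8
bar 1: v0=E3 v1=E4 downbeat P8
bar 2: v0=D3 v1=A3 downbeat P5
bar 3: v0=F3 v1=A3 downbeat M3
bar 4: v0=D3 v1=A3 downbeat P5
bar 5: v0=F3 v1=A3 downbeat M3
bar 6: v0=G3 v1=E4 downbeat M6
bar 7: v0=A3 v1=C4 downbeat m3
bar 8: v0=F3 v1=E4 downbeat M7
bar 9: v0=C3 v1=A3 downbeat M6
bar 10: v0=D3 v1=D4 downbeat P8
  -> R2 @ bar 1 tick 0 v(0, 1): D3/B3 M6 -> E3/E4 P8 similar
  -> R2 @ bar 2 tick 0 v(0, 1): E3/E4 P8 -> D3/A3 P5 similar
  -> R1 @ bar 4 tick 0 v(0, 1): F3/C4 P5 -> D3/A3 P5 similar
  -> R4 @ bar 8 tick 0 v(0, 1): F3/E4 M7 untreated
  -> R2 @ bar 10 tick 0 v(0, 1): C3/A3 M6 -> D3/D4 P8 similar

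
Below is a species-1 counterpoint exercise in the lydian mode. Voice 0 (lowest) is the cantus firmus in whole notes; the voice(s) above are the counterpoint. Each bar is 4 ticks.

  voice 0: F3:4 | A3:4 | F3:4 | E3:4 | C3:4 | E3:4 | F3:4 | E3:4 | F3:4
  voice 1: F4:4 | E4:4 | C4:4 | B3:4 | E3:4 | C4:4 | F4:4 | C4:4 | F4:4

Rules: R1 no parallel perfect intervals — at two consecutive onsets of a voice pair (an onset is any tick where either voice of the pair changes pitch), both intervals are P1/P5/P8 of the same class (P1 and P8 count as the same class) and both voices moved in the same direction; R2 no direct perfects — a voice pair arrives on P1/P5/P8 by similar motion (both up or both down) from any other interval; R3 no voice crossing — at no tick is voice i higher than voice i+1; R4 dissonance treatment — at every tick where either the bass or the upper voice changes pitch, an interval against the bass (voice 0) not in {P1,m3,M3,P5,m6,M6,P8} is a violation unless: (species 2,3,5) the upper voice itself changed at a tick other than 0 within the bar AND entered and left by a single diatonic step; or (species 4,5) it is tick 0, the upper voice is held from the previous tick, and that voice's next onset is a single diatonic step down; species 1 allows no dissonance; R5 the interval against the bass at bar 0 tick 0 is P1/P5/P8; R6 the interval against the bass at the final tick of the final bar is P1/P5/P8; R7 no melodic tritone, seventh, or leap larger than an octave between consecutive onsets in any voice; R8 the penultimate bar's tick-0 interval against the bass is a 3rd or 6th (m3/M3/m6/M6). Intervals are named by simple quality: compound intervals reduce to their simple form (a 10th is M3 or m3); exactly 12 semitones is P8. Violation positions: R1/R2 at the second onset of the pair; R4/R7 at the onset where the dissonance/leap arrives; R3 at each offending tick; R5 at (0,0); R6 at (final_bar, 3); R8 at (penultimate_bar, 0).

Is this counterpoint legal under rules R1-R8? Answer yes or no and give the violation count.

No (4 violations)

bar 0: v0=F3 v1=F4 (P8)
bar 1: v0=A3 v1=E4 (P5)
bar 2: v0=F3 v1=C4 (P5)
bar 3: v0=E3 v1=B3 (P5)
bar 4: v0=C3 v1=E3 (M3)
bar 5: v0=E3 v1=C4 (m6)
bar 6: v0=F3 v1=F4 (P8)
bar 7: v0=E3 v1=C4 (m6)
bar 8: v0=F3 v1=F4 (P8)
  R1 @ bar2.0: A3/E4 P5 -> F3/C4 P5 similar
  R1 @ bar3.0: F3/C4 P5 -> E3/B3 P5 similar
  R2 @ bar6.0: E3/C4 m6 -> F3/F4 P8 similar
  R2 @ bar8.0: E3/C4 m6 -> F3/F4 P8 similar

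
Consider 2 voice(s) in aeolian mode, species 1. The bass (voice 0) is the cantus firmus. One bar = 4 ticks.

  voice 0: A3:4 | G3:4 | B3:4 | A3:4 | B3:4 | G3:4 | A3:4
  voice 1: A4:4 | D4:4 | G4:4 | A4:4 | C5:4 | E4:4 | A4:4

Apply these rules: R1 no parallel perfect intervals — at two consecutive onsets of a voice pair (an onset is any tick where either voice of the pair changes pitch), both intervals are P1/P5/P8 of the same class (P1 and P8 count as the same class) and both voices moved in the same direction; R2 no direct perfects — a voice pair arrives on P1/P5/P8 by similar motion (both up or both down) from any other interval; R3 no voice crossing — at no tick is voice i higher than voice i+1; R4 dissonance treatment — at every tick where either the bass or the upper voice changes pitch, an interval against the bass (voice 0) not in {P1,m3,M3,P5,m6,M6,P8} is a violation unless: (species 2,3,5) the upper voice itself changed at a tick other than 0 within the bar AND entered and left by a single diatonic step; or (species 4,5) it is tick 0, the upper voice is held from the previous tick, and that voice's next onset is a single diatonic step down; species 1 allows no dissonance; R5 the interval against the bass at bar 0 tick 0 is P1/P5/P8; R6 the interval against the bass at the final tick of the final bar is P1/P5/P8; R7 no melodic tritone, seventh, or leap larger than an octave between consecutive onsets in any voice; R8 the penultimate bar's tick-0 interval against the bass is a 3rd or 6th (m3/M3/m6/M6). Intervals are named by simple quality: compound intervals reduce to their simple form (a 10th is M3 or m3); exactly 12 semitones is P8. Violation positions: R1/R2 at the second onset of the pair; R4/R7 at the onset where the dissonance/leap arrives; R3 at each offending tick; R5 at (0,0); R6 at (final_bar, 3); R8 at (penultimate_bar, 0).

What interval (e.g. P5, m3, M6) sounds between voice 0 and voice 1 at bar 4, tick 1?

m2

voice 0=B3 voice 1=C5 -> m2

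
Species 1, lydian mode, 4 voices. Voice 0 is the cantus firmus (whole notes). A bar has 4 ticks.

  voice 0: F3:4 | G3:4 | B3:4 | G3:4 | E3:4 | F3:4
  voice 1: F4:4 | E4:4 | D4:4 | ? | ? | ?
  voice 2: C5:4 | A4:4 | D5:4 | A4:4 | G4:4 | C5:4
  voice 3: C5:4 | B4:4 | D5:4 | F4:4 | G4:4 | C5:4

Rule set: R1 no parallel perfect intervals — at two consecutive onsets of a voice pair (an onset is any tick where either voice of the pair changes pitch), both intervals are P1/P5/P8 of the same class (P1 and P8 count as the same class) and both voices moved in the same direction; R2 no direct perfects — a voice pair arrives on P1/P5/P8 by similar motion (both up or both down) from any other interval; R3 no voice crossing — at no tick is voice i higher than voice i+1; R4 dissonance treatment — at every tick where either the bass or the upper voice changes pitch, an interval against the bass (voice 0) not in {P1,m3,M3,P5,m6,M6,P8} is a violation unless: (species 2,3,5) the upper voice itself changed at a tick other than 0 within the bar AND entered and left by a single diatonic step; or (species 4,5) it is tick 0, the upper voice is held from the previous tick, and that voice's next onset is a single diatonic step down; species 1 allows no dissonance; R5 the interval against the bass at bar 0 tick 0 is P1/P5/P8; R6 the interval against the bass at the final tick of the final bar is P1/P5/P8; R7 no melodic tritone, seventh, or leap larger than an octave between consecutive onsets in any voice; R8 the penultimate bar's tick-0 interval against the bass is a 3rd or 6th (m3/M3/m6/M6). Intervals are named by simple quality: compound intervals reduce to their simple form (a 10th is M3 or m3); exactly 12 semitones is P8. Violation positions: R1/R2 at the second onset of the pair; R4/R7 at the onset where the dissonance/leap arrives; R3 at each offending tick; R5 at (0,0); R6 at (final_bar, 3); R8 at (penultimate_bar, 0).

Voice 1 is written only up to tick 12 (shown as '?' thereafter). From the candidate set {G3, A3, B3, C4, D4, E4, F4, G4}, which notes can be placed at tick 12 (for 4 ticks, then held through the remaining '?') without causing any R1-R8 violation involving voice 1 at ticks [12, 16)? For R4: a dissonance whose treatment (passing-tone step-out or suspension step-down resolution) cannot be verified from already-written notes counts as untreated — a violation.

G3: violates R2
A3: violates R1,R4
B3: legal
C4: violates R4
D4: legal
E4: legal
F4: violates R4
G4: legal

{B3, D4, E4, G4}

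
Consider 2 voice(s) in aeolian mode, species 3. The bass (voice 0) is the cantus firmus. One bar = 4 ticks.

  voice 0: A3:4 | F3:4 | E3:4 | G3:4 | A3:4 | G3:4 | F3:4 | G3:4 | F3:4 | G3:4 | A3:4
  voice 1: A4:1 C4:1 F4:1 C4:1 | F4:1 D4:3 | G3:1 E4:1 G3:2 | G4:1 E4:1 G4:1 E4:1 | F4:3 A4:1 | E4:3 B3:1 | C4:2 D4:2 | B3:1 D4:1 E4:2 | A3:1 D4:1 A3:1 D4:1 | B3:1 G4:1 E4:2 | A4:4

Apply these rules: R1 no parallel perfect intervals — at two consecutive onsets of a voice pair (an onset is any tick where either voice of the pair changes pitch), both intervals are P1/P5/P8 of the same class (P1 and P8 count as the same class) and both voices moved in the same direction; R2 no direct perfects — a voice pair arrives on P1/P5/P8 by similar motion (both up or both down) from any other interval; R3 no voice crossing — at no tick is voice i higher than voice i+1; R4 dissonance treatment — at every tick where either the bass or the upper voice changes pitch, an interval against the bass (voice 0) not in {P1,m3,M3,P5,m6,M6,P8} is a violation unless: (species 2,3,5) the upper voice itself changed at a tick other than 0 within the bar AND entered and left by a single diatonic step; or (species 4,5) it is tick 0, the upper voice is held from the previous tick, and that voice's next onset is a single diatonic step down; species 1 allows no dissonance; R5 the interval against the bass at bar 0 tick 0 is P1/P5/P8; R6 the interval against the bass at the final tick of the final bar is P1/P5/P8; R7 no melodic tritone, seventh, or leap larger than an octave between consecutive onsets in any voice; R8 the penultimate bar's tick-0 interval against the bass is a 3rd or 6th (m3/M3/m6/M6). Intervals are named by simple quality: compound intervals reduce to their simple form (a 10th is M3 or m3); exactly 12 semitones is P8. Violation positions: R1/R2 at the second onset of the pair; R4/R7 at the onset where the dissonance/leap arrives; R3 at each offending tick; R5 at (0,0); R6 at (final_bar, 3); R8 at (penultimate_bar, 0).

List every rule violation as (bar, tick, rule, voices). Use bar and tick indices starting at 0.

(3, 0, R2, (0, 1))
(10, 0, R2, (0, 1))

bar 0: v0=A3 v1=A4 downbeat P8
bar 1: v0=F3 v1=F4 downbeat P8
bar 2: v0=E3 v1=G3 downbeat m3
bar 3: v0=G3 v1=G4 downbeat P8
bar 4: v0=A3 v1=F4 downbeat m6
bar 5: v0=G3 v1=E4 downbeat M6
bar 6: v0=F3 v1=C4 downbeat P5
bar 7: v0=G3 v1=B3 downbeat M3
bar 8: v0=F3 v1=A3 downbeat M3
bar 9: v0=G3 v1=B3 downbeat M3
bar 10: v0=A3 v1=A4 downbeat P8
  -> R2 @ bar 3 tick 0 v(0, 1): E3/G3 m3 -> G3/G4 P8 similar
  -> R2 @ bar 10 tick 0 v(0, 1): G3/E4 M6 -> A3/A4 P8 similar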